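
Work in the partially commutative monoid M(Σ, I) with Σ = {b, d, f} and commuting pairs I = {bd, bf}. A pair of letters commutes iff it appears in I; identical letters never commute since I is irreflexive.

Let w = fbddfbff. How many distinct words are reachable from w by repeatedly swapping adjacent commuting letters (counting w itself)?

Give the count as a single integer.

0(f) covers ∅
1(b) covers ∅
2(d) covers 0:f
3(d) covers 2:d
4(f) covers 3:d
5(b) covers 1:b
6(f) covers 4:f
7(f) covers 6:f
floor of heap: 0:f, 1:b
completions by unplaced set U, small U first (add the entries for U minus each lowest piece of U):
  |U|=1: {5}:1  {7}:1
  |U|=2: {1,5}:1  {5,7}:2  {6,7}:1
  |U|=3: {1,5,7}:3  {4,6,7}:1  {5,6,7}:3
  |U|=4: {1,5,6,7}:6  {3,4,6,7}:1  {4,5,6,7}:4
  |U|=5: {1,4,5,6,7}:10  {2,3,4,6,7}:1  {3,4,5,6,7}:5
  |U|=6: {0,2,3,4,6,7}:1  {1,3,4,5,6,7}:15  {2,3,4,5,6,7}:6
  start at 0(f): 21
  start at 1(b): 7
sum over floor = 28

28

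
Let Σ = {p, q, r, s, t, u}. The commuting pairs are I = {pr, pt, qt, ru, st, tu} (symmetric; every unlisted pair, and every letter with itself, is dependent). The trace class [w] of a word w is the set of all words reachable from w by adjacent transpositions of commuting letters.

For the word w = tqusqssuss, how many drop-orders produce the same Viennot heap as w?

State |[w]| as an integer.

#0=t has no predecessor
#1=q has no predecessor
#2=u depends on [1:q]
#3=s depends on [2:u]
#4=q depends on [3:s]
#5=s depends on [4:q]
#6=s depends on [5:s]
#7=u depends on [6:s]
#8=s depends on [7:u]
#9=s depends on [8:s]
sources: [0:t, 1:q]
N(rest) = Σ N(rest − s) over sources s of rest; N(one piece) = 1:
  size 1 → [0]=1  [9]=1
  size 2 → [0,9]=2  [8,9]=1
  size 3 → [0,8,9]=3  [7,8,9]=1
  size 4 → [0,7,8,9]=4  [6,7,8,9]=1
  size 5 → [0,6,7,8,9]=5  [5,6,7,8,9]=1
  size 6 → [0,5,6,7,8,9]=6  [4,5,6,7,8,9]=1
  size 7 → [0,4,5,6,7,8,9]=7  [3,4,5,6,7,8,9]=1
  size 8 → [0,3,4,5,6,7,8,9]=8  [2,3,4,5,6,7,8,9]=1
  first=0(t) contributes 1
  first=1(q) contributes 9
|[w]| = 10

10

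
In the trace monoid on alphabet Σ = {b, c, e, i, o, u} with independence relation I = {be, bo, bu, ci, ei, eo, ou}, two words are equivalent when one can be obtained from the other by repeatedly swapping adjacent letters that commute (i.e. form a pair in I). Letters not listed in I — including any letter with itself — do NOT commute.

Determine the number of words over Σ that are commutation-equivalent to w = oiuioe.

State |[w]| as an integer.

piece 0:o — minimal
piece 1:i rests on {0:o}
piece 2:u rests on {1:i}
piece 3:i rests on {2:u}
piece 4:o rests on {3:i}
piece 5:e rests on {2:u}
minimal pieces: {0:o}
ways to finish when only these pieces remain (= sum over removing one remaining piece with nothing left below it):
  1 left: {4}→1  {5}→1
  2 left: {3,4}→1  {4,5}→2
  3 left: {3,4,5}→3
  4 left: {2,3,4,5}→3
  placing 0:o first → 3 extensions

3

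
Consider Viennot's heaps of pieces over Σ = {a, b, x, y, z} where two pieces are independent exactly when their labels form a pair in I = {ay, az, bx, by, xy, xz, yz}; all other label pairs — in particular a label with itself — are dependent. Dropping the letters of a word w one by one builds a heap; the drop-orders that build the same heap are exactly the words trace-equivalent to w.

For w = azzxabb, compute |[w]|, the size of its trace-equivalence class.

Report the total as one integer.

10

#0=a has no predecessor
#1=z has no predecessor
#2=z depends on [1:z]
#3=x depends on [0:a]
#4=a depends on [3:x]
#5=b depends on [2:z, 4:a]
#6=b depends on [5:b]
sources: [0:a, 1:z]
N(rest) = Σ N(rest − s) over sources s of rest; N(one piece) = 1:
  size 1 → [6]=1
  size 2 → [5,6]=1
  size 3 → [2,5,6]=1  [4,5,6]=1
  size 4 → [1,2,5,6]=1  [2,4,5,6]=2  [3,4,5,6]=1
  size 5 → [0,3,4,5,6]=1  [1,2,4,5,6]=3  [2,3,4,5,6]=3
  first=0(a) contributes 6
  first=1(z) contributes 4
|[w]| = 10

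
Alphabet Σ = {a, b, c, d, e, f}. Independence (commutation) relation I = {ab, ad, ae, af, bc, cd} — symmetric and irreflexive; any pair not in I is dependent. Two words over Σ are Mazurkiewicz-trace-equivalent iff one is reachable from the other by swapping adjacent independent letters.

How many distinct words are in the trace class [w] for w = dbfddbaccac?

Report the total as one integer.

0(d) covers ∅
1(b) covers 0:d
2(f) covers 1:b
3(d) covers 2:f
4(d) covers 3:d
5(b) covers 4:d
6(a) covers ∅
7(c) covers 2:f, 6:a
8(c) covers 7:c
9(a) covers 8:c
10(c) covers 9:a
floor of heap: 0:d, 6:a
completions by unplaced set U, small U first (add the entries for U minus each lowest piece of U):
  |U|=1: {5}:1  {10}:1
  |U|=2: {4,5}:1  {5,10}:2  {9,10}:1
  |U|=3: {3,4,5}:1  {4,5,10}:3  {5,9,10}:3  {8,9,10}:1
  |U|=4: {3,4,5,10}:4  {4,5,9,10}:6  {5,8,9,10}:4  {7,8,9,10}:1
  |U|=5: {3,4,5,9,10}:10  {4,5,8,9,10}:10  {5,7,8,9,10}:5  {6,7,8,9,10}:1
  |U|=6: {3,4,5,8,9,10}:20  {4,5,7,8,9,10}:15  {5,6,7,8,9,10}:6
  |U|=7: {3,4,5,7,8,9,10}:35  {4,5,6,7,8,9,10}:21
  |U|=8: {2,3,4,5,7,8,9,10}:35  {3,4,5,6,7,8,9,10}:56
  |U|=9: {1,2,3,4,5,7,8,9,10}:35  {2,3,4,5,6,7,8,9,10}:91
  start at 0(d): 126
  start at 6(a): 35
sum over floor = 161

161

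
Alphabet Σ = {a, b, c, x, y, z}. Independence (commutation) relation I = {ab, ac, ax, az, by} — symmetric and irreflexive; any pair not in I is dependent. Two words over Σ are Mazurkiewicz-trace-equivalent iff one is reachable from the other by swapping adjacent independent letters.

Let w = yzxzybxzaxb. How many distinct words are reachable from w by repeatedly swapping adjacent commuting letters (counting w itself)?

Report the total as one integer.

11

drop 0:y onto floor
drop 1:z onto {0:y}
drop 2:x onto {1:z}
drop 3:z onto {2:x}
drop 4:y onto {3:z}
drop 5:b onto {3:z}
drop 6:x onto {4:y, 5:b}
drop 7:z onto {6:x}
drop 8:a onto {4:y}
drop 9:x onto {7:z}
drop 10:b onto {9:x}
ground layer = {0:y}
drop-orders for the pieces not yet dropped (sum over which currently-grounded one goes next):
  1 to go: {8} 1  {10} 1
  2 to go: {8,10} 2  {9,10} 1
  3 to go: {7,9,10} 1  {8,9,10} 3
  4 to go: {6,7,9,10} 1  {7,8,9,10} 4
  5 to go: {5,6,7,9,10} 1  {6,7,8,9,10} 5
  6 to go: {4,6,7,8,9,10} 5  {5,6,7,8,9,10} 6
  7 to go: {4,5,6,7,8,9,10} 11
  8 to go: {3,4,5,6,7,8,9,10} 11
  9 to go: {2,3,4,5,6,7,8,9,10} 11
  if 0:y drops first: 11 orders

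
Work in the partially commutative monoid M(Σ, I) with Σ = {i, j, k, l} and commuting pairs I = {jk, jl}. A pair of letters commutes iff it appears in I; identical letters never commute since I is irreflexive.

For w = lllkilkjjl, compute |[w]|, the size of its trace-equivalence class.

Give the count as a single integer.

0(l) covers ∅
1(l) covers 0:l
2(l) covers 1:l
3(k) covers 2:l
4(i) covers 3:k
5(l) covers 4:i
6(k) covers 5:l
7(j) covers 4:i
8(j) covers 7:j
9(l) covers 6:k
floor of heap: 0:l
completions by unplaced set U, small U first (add the entries for U minus each lowest piece of U):
  |U|=1: {8}:1  {9}:1
  |U|=2: {6,9}:1  {7,8}:1  {8,9}:2
  |U|=3: {5,6,9}:1  {6,8,9}:3  {7,8,9}:3
  |U|=4: {5,6,8,9}:4  {6,7,8,9}:6
  |U|=5: {5,6,7,8,9}:10
  |U|=6: {4,5,6,7,8,9}:10
  |U|=7: {3,4,5,6,7,8,9}:10
  |U|=8: {2,3,4,5,6,7,8,9}:10
  start at 0(l): 10

10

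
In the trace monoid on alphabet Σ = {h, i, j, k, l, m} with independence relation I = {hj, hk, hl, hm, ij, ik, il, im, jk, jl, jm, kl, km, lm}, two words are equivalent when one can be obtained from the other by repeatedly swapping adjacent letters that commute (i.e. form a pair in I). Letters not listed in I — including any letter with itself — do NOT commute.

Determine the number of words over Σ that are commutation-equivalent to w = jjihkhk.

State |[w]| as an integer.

piece 0:j — minimal
piece 1:j rests on {0:j}
piece 2:i — minimal
piece 3:h rests on {2:i}
piece 4:k — minimal
piece 5:h rests on {3:h}
piece 6:k rests on {4:k}
minimal pieces: {0:j, 2:i, 4:k}
ways to finish when only these pieces remain (= sum over removing one remaining piece with nothing left below it):
  1 left: {1}→1  {5}→1  {6}→1
  2 left: {0,1}→1  {1,5}→2  {1,6}→2  {3,5}→1  {4,6}→1  {5,6}→2
  3 left: {0,1,5}→3  {0,1,6}→3  {1,3,5}→3  {1,4,6}→3  {1,5,6}→6  {2,3,5}→1  {3,5,6}→3  {4,5,6}→3
  4 left: {0,1,3,5}→6  {0,1,4,6}→6  {0,1,5,6}→12  {1,2,3,5}→4  {1,3,5,6}→12  {1,4,5,6}→12  {2,3,5,6}→4  {3,4,5,6}→6
  5 left: {0,1,2,3,5}→10  {0,1,3,5,6}→30  {0,1,4,5,6}→30  {1,2,3,5,6}→20  {1,3,4,5,6}→30  {2,3,4,5,6}→10
  placing 0:j first → 60 extensions
  placing 2:i first → 90 extensions
  placing 4:k first → 60 extensions
total linear extensions = 210

210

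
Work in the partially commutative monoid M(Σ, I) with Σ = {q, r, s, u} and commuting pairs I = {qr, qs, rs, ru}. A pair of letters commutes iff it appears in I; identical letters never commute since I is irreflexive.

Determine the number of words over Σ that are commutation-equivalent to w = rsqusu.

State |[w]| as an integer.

12

#0=r has no predecessor
#1=s has no predecessor
#2=q has no predecessor
#3=u depends on [1:s, 2:q]
#4=s depends on [3:u]
#5=u depends on [4:s]
sources: [0:r, 1:s, 2:q]
N(rest) = Σ N(rest − s) over sources s of rest; N(one piece) = 1:
  size 1 → [0]=1  [5]=1
  size 2 → [0,5]=2  [4,5]=1
  size 3 → [0,4,5]=3  [3,4,5]=1
  size 4 → [0,3,4,5]=4  [1,3,4,5]=1  [2,3,4,5]=1
  first=0(r) contributes 2
  first=1(s) contributes 5
  first=2(q) contributes 5
|[w]| = 12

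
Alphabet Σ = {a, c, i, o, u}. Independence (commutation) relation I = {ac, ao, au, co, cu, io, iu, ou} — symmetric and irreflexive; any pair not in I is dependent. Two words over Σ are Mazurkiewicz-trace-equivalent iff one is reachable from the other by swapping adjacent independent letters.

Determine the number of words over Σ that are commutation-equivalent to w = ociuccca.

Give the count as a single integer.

0(o) covers ∅
1(c) covers ∅
2(i) covers 1:c
3(u) covers ∅
4(c) covers 2:i
5(c) covers 4:c
6(c) covers 5:c
7(a) covers 2:i
floor of heap: 0:o, 1:c, 3:u
completions by unplaced set U, small U first (add the entries for U minus each lowest piece of U):
  |U|=1: {0}:1  {3}:1  {6}:1  {7}:1
  |U|=2: {0,3}:2  {0,6}:2  {0,7}:2  {3,6}:2  {3,7}:2  {5,6}:1  {6,7}:2
  |U|=3: {0,3,6}:6  {0,3,7}:6  {0,5,6}:3  {0,6,7}:6  {3,5,6}:3  {3,6,7}:6  {4,5,6}:1  {5,6,7}:3
  |U|=4: {0,3,5,6}:12  {0,3,6,7}:24  {0,4,5,6}:4  {0,5,6,7}:12  {3,4,5,6}:4  {3,5,6,7}:12  {4,5,6,7}:4
  |U|=5: {0,3,4,5,6}:20  {0,3,5,6,7}:60  {0,4,5,6,7}:20  {2,4,5,6,7}:4  {3,4,5,6,7}:20
  |U|=6: {0,2,4,5,6,7}:24  {0,3,4,5,6,7}:120  {1,2,4,5,6,7}:4  {2,3,4,5,6,7}:24
  start at 0(o): 28
  start at 1(c): 168
  start at 3(u): 28
sum over floor = 224

224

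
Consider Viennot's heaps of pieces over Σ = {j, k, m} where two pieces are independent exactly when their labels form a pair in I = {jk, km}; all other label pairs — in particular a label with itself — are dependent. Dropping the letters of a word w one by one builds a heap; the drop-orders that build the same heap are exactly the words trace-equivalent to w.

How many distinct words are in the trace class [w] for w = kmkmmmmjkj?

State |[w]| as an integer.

0(k) covers ∅
1(m) covers ∅
2(k) covers 0:k
3(m) covers 1:m
4(m) covers 3:m
5(m) covers 4:m
6(m) covers 5:m
7(j) covers 6:m
8(k) covers 2:k
9(j) covers 7:j
floor of heap: 0:k, 1:m
completions by unplaced set U, small U first (add the entries for U minus each lowest piece of U):
  |U|=1: {8}:1  {9}:1
  |U|=2: {2,8}:1  {7,9}:1  {8,9}:2
  |U|=3: {0,2,8}:1  {2,8,9}:3  {6,7,9}:1  {7,8,9}:3
  |U|=4: {0,2,8,9}:4  {2,7,8,9}:6  {5,6,7,9}:1  {6,7,8,9}:4
  |U|=5: {0,2,7,8,9}:10  {2,6,7,8,9}:10  {4,5,6,7,9}:1  {5,6,7,8,9}:5
  |U|=6: {0,2,6,7,8,9}:20  {2,5,6,7,8,9}:15  {3,4,5,6,7,9}:1  {4,5,6,7,8,9}:6
  |U|=7: {0,2,5,6,7,8,9}:35  {1,3,4,5,6,7,9}:1  {2,4,5,6,7,8,9}:21  {3,4,5,6,7,8,9}:7
  |U|=8: {0,2,4,5,6,7,8,9}:56  {1,3,4,5,6,7,8,9}:8  {2,3,4,5,6,7,8,9}:28
  start at 0(k): 36
  start at 1(m): 84
sum over floor = 120

120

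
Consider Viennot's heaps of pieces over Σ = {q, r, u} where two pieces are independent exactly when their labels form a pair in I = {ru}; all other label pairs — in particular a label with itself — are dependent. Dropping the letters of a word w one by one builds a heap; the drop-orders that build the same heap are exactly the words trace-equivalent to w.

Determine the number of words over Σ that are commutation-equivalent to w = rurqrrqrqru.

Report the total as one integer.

6

#0=r has no predecessor
#1=u has no predecessor
#2=r depends on [0:r]
#3=q depends on [1:u, 2:r]
#4=r depends on [3:q]
#5=r depends on [4:r]
#6=q depends on [5:r]
#7=r depends on [6:q]
#8=q depends on [7:r]
#9=r depends on [8:q]
#10=u depends on [8:q]
sources: [0:r, 1:u]
N(rest) = Σ N(rest − s) over sources s of rest; N(one piece) = 1:
  size 1 → [9]=1  [10]=1
  size 2 → [9,10]=2
  size 3 → [8,9,10]=2
  size 4 → [7,8,9,10]=2
  size 5 → [6,7,8,9,10]=2
  size 6 → [5,6,7,8,9,10]=2
  size 7 → [4,5,6,7,8,9,10]=2
  size 8 → [3,4,5,6,7,8,9,10]=2
  size 9 → [1,3,4,5,6,7,8,9,10]=2  [2,3,4,5,6,7,8,9,10]=2
  first=0(r) contributes 4
  first=1(u) contributes 2
|[w]| = 6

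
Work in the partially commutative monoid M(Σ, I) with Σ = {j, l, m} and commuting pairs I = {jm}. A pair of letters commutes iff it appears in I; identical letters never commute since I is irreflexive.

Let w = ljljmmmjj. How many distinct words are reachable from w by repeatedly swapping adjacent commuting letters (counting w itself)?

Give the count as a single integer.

piece 0:l — minimal
piece 1:j rests on {0:l}
piece 2:l rests on {1:j}
piece 3:j rests on {2:l}
piece 4:m rests on {2:l}
piece 5:m rests on {4:m}
piece 6:m rests on {5:m}
piece 7:j rests on {3:j}
piece 8:j rests on {7:j}
minimal pieces: {0:l}
ways to finish when only these pieces remain (= sum over removing one remaining piece with nothing left below it):
  1 left: {6}→1  {8}→1
  2 left: {5,6}→1  {6,8}→2  {7,8}→1
  3 left: {3,7,8}→1  {4,5,6}→1  {5,6,8}→3  {6,7,8}→3
  4 left: {3,6,7,8}→4  {4,5,6,8}→4  {5,6,7,8}→6
  5 left: {3,5,6,7,8}→10  {4,5,6,7,8}→10
  6 left: {3,4,5,6,7,8}→20
  7 left: {2,3,4,5,6,7,8}→20
  placing 0:l first → 20 extensions

20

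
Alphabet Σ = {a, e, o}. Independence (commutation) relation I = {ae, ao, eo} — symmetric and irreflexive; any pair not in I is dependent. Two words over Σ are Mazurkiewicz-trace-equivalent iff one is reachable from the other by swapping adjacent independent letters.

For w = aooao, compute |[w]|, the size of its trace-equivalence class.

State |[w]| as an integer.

10

piece 0:a — minimal
piece 1:o — minimal
piece 2:o rests on {1:o}
piece 3:a rests on {0:a}
piece 4:o rests on {2:o}
minimal pieces: {0:a, 1:o}
ways to finish when only these pieces remain (= sum over removing one remaining piece with nothing left below it):
  1 left: {3}→1  {4}→1
  2 left: {0,3}→1  {2,4}→1  {3,4}→2
  3 left: {0,3,4}→3  {1,2,4}→1  {2,3,4}→3
  placing 0:a first → 4 extensions
  placing 1:o first → 6 extensions
total linear extensions = 10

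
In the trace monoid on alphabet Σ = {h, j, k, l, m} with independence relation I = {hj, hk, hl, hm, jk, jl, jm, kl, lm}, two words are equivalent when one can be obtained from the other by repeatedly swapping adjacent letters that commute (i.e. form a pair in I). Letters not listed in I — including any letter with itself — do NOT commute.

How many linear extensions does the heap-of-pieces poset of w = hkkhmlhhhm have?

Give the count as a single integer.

0(h) covers ∅
1(k) covers ∅
2(k) covers 1:k
3(h) covers 0:h
4(m) covers 2:k
5(l) covers ∅
6(h) covers 3:h
7(h) covers 6:h
8(h) covers 7:h
9(m) covers 4:m
floor of heap: 0:h, 1:k, 5:l
completions by unplaced set U, small U first (add the entries for U minus each lowest piece of U):
  |U|=1: {5}:1  {8}:1  {9}:1
  |U|=2: {4,9}:1  {5,8}:2  {5,9}:2  {7,8}:1  {8,9}:2
  |U|=3: {2,4,9}:1  {4,5,9}:3  {4,8,9}:3  {5,7,8}:3  {5,8,9}:6  {6,7,8}:1  {7,8,9}:3
  |U|=4: {1,2,4,9}:1  {2,4,5,9}:4  {2,4,8,9}:4  {3,6,7,8}:1  {4,5,8,9}:12  {4,7,8,9}:6  {5,6,7,8}:4  {5,7,8,9}:12  {6,7,8,9}:4
  |U|=5: {0,3,6,7,8}:1  {1,2,4,5,9}:5  {1,2,4,8,9}:5  {2,4,5,8,9}:20  {2,4,7,8,9}:10  {3,5,6,7,8}:5  {3,6,7,8,9}:5  {4,5,7,8,9}:30  {4,6,7,8,9}:10  {5,6,7,8,9}:20
  |U|=6: {0,3,5,6,7,8}:6  {0,3,6,7,8,9}:6  {1,2,4,5,8,9}:30  {1,2,4,7,8,9}:15  {2,4,5,7,8,9}:60  {2,4,6,7,8,9}:20  {3,4,6,7,8,9}:15  {3,5,6,7,8,9}:30  {4,5,6,7,8,9}:60
  |U|=7: {0,3,4,6,7,8,9}:21  {0,3,5,6,7,8,9}:42  {1,2,4,5,7,8,9}:105  {1,2,4,6,7,8,9}:35  {2,3,4,6,7,8,9}:35  {2,4,5,6,7,8,9}:140  {3,4,5,6,7,8,9}:105
  |U|=8: {0,2,3,4,6,7,8,9}:56  {0,3,4,5,6,7,8,9}:168  {1,2,3,4,6,7,8,9}:70  {1,2,4,5,6,7,8,9}:280  {2,3,4,5,6,7,8,9}:280
  start at 0(h): 630
  start at 1(k): 504
  start at 5(l): 126
sum over floor = 1260

1260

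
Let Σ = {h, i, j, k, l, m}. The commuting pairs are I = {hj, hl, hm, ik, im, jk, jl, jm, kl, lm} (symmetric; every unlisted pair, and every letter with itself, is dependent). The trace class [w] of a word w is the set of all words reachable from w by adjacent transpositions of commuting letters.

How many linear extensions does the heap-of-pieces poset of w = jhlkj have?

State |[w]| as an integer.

30

#0=j has no predecessor
#1=h has no predecessor
#2=l has no predecessor
#3=k depends on [1:h]
#4=j depends on [0:j]
sources: [0:j, 1:h, 2:l]
N(rest) = Σ N(rest − s) over sources s of rest; N(one piece) = 1:
  size 1 → [2]=1  [3]=1  [4]=1
  size 2 → [0,4]=1  [1,3]=1  [2,3]=2  [2,4]=2  [3,4]=2
  size 3 → [0,2,4]=3  [0,3,4]=3  [1,2,3]=3  [1,3,4]=3  [2,3,4]=6
  first=0(j) contributes 12
  first=1(h) contributes 12
  first=2(l) contributes 6
|[w]| = 30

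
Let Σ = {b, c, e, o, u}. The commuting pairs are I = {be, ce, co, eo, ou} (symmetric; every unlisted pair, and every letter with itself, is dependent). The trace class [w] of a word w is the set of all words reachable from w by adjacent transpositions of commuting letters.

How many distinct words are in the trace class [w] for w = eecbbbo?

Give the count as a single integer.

#0=e has no predecessor
#1=e depends on [0:e]
#2=c has no predecessor
#3=b depends on [2:c]
#4=b depends on [3:b]
#5=b depends on [4:b]
#6=o depends on [5:b]
sources: [0:e, 2:c]
N(rest) = Σ N(rest − s) over sources s of rest; N(one piece) = 1:
  size 1 → [1]=1  [6]=1
  size 2 → [0,1]=1  [1,6]=2  [5,6]=1
  size 3 → [0,1,6]=3  [1,5,6]=3  [4,5,6]=1
  size 4 → [0,1,5,6]=6  [1,4,5,6]=4  [3,4,5,6]=1
  size 5 → [0,1,4,5,6]=10  [1,3,4,5,6]=5  [2,3,4,5,6]=1
  first=0(e) contributes 6
  first=2(c) contributes 15
|[w]| = 21

21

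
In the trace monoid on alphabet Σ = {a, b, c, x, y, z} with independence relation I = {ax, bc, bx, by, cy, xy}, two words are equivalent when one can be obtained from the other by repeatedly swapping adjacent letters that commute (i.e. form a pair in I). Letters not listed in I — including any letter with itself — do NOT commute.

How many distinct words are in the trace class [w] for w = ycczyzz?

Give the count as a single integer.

drop 0:y onto floor
drop 1:c onto floor
drop 2:c onto {1:c}
drop 3:z onto {0:y, 2:c}
drop 4:y onto {3:z}
drop 5:z onto {4:y}
drop 6:z onto {5:z}
ground layer = {0:y, 1:c}
drop-orders for the pieces not yet dropped (sum over which currently-grounded one goes next):
  1 to go: {6} 1
  2 to go: {5,6} 1
  3 to go: {4,5,6} 1
  4 to go: {3,4,5,6} 1
  5 to go: {0,3,4,5,6} 1  {2,3,4,5,6} 1
  if 0:y drops first: 1 orders
  if 1:c drops first: 2 orders
heap linearizations: 3

3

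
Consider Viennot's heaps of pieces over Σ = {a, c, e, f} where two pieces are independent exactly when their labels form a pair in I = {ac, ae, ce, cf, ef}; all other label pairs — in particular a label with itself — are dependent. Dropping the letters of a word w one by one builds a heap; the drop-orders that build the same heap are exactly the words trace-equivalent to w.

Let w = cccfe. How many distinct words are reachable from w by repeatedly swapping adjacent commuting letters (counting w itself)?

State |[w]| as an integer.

piece 0:c — minimal
piece 1:c rests on {0:c}
piece 2:c rests on {1:c}
piece 3:f — minimal
piece 4:e — minimal
minimal pieces: {0:c, 3:f, 4:e}
ways to finish when only these pieces remain (= sum over removing one remaining piece with nothing left below it):
  1 left: {2}→1  {3}→1  {4}→1
  2 left: {1,2}→1  {2,3}→2  {2,4}→2  {3,4}→2
  3 left: {0,1,2}→1  {1,2,3}→3  {1,2,4}→3  {2,3,4}→6
  placing 0:c first → 12 extensions
  placing 3:f first → 4 extensions
  placing 4:e first → 4 extensions
total linear extensions = 20

20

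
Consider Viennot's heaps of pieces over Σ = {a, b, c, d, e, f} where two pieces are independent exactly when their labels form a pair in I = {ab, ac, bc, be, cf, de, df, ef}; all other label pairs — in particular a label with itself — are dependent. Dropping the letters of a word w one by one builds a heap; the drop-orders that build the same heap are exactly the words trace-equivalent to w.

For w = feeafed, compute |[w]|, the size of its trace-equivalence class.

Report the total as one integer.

18

0(f) covers ∅
1(e) covers ∅
2(e) covers 1:e
3(a) covers 0:f, 2:e
4(f) covers 3:a
5(e) covers 3:a
6(d) covers 3:a
floor of heap: 0:f, 1:e
completions by unplaced set U, small U first (add the entries for U minus each lowest piece of U):
  |U|=1: {4}:1  {5}:1  {6}:1
  |U|=2: {4,5}:2  {4,6}:2  {5,6}:2
  |U|=3: {4,5,6}:6
  |U|=4: {3,4,5,6}:6
  |U|=5: {0,3,4,5,6}:6  {2,3,4,5,6}:6
  start at 0(f): 6
  start at 1(e): 12
sum over floor = 18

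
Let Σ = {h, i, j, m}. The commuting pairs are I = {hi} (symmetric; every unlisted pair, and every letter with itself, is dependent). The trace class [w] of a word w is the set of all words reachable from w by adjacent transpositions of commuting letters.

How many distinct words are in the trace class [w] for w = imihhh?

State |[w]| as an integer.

piece 0:i — minimal
piece 1:m rests on {0:i}
piece 2:i rests on {1:m}
piece 3:h rests on {1:m}
piece 4:h rests on {3:h}
piece 5:h rests on {4:h}
minimal pieces: {0:i}
ways to finish when only these pieces remain (= sum over removing one remaining piece with nothing left below it):
  1 left: {2}→1  {5}→1
  2 left: {2,5}→2  {4,5}→1
  3 left: {2,4,5}→3  {3,4,5}→1
  4 left: {2,3,4,5}→4
  placing 0:i first → 4 extensions

4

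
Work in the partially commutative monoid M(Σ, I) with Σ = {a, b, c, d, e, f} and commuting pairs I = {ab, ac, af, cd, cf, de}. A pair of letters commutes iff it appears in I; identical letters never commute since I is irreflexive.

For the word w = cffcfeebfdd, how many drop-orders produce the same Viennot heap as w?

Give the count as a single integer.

10

0(c) covers ∅
1(f) covers ∅
2(f) covers 1:f
3(c) covers 0:c
4(f) covers 2:f
5(e) covers 3:c, 4:f
6(e) covers 5:e
7(b) covers 6:e
8(f) covers 7:b
9(d) covers 8:f
10(d) covers 9:d
floor of heap: 0:c, 1:f
completions by unplaced set U, small U first (add the entries for U minus each lowest piece of U):
  |U|=1: {10}:1
  |U|=2: {9,10}:1
  |U|=3: {8,9,10}:1
  |U|=4: {7,8,9,10}:1
  |U|=5: {6,7,8,9,10}:1
  |U|=6: {5,6,7,8,9,10}:1
  |U|=7: {3,5,6,7,8,9,10}:1  {4,5,6,7,8,9,10}:1
  |U|=8: {0,3,5,6,7,8,9,10}:1  {2,4,5,6,7,8,9,10}:1  {3,4,5,6,7,8,9,10}:2
  |U|=9: {0,3,4,5,6,7,8,9,10}:3  {1,2,4,5,6,7,8,9,10}:1  {2,3,4,5,6,7,8,9,10}:3
  start at 0(c): 4
  start at 1(f): 6
sum over floor = 10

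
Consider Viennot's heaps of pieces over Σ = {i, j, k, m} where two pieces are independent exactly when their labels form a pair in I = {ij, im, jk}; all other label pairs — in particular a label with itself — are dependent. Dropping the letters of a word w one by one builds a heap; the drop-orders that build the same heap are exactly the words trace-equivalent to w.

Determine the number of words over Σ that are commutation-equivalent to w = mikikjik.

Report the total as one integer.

13

piece 0:m — minimal
piece 1:i — minimal
piece 2:k rests on {0:m, 1:i}
piece 3:i rests on {2:k}
piece 4:k rests on {3:i}
piece 5:j rests on {0:m}
piece 6:i rests on {4:k}
piece 7:k rests on {6:i}
minimal pieces: {0:m, 1:i}
ways to finish when only these pieces remain (= sum over removing one remaining piece with nothing left below it):
  1 left: {5}→1  {7}→1
  2 left: {5,7}→2  {6,7}→1
  3 left: {4,6,7}→1  {5,6,7}→3
  4 left: {3,4,6,7}→1  {4,5,6,7}→4
  5 left: {2,3,4,6,7}→1  {3,4,5,6,7}→5
  6 left: {1,2,3,4,6,7}→1  {2,3,4,5,6,7}→6
  placing 0:m first → 7 extensions
  placing 1:i first → 6 extensions
total linear extensions = 13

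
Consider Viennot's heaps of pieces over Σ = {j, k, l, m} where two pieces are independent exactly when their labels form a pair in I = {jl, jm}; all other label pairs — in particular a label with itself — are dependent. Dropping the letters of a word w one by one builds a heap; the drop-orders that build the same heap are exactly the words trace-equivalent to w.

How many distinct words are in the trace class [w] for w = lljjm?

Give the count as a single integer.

0(l) covers ∅
1(l) covers 0:l
2(j) covers ∅
3(j) covers 2:j
4(m) covers 1:l
floor of heap: 0:l, 2:j
completions by unplaced set U, small U first (add the entries for U minus each lowest piece of U):
  |U|=1: {3}:1  {4}:1
  |U|=2: {1,4}:1  {2,3}:1  {3,4}:2
  |U|=3: {0,1,4}:1  {1,3,4}:3  {2,3,4}:3
  start at 0(l): 6
  start at 2(j): 4
sum over floor = 10

10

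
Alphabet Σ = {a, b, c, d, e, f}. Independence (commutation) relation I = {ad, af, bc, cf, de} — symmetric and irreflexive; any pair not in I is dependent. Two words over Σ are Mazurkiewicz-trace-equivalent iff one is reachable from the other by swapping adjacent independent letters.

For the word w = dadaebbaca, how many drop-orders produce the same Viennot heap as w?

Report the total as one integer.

drop 0:d onto floor
drop 1:a onto floor
drop 2:d onto {0:d}
drop 3:a onto {1:a}
drop 4:e onto {3:a}
drop 5:b onto {2:d, 4:e}
drop 6:b onto {5:b}
drop 7:a onto {6:b}
drop 8:c onto {7:a}
drop 9:a onto {8:c}
ground layer = {0:d, 1:a}
drop-orders for the pieces not yet dropped (sum over which currently-grounded one goes next):
  1 to go: {9} 1
  2 to go: {8,9} 1
  3 to go: {7,8,9} 1
  4 to go: {6,7,8,9} 1
  5 to go: {5,6,7,8,9} 1
  6 to go: {2,5,6,7,8,9} 1  {4,5,6,7,8,9} 1
  7 to go: {0,2,5,6,7,8,9} 1  {2,4,5,6,7,8,9} 2  {3,4,5,6,7,8,9} 1
  8 to go: {0,2,4,5,6,7,8,9} 3  {1,3,4,5,6,7,8,9} 1  {2,3,4,5,6,7,8,9} 3
  if 0:d drops first: 4 orders
  if 1:a drops first: 6 orders
heap linearizations: 10

10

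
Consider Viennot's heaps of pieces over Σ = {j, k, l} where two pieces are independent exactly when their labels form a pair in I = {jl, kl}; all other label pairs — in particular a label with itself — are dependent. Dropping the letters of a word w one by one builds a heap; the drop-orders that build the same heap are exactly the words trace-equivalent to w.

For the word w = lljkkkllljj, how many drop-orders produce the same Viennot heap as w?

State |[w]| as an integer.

462

#0=l has no predecessor
#1=l depends on [0:l]
#2=j has no predecessor
#3=k depends on [2:j]
#4=k depends on [3:k]
#5=k depends on [4:k]
#6=l depends on [1:l]
#7=l depends on [6:l]
#8=l depends on [7:l]
#9=j depends on [5:k]
#10=j depends on [9:j]
sources: [0:l, 2:j]
N(rest) = Σ N(rest − s) over sources s of rest; N(one piece) = 1:
  size 1 → [8]=1  [10]=1
  size 2 → [7,8]=1  [8,10]=2  [9,10]=1
  size 3 → [5,9,10]=1  [6,7,8]=1  [7,8,10]=3  [8,9,10]=3
  size 4 → [1,6,7,8]=1  [4,5,9,10]=1  [5,8,9,10]=4  [6,7,8,10]=4  [7,8,9,10]=6
  size 5 → [0,1,6,7,8]=1  [1,6,7,8,10]=5  [3,4,5,9,10]=1  [4,5,8,9,10]=5  [5,7,8,9,10]=10  [6,7,8,9,10]=10
  size 6 → [0,1,6,7,8,10]=6  [1,6,7,8,9,10]=15  [2,3,4,5,9,10]=1  [3,4,5,8,9,10]=6  [4,5,7,8,9,10]=15  [5,6,7,8,9,10]=20
  size 7 → [0,1,6,7,8,9,10]=21  [1,5,6,7,8,9,10]=35  [2,3,4,5,8,9,10]=7  [3,4,5,7,8,9,10]=21  [4,5,6,7,8,9,10]=35
  size 8 → [0,1,5,6,7,8,9,10]=56  [1,4,5,6,7,8,9,10]=70  [2,3,4,5,7,8,9,10]=28  [3,4,5,6,7,8,9,10]=56
  size 9 → [0,1,4,5,6,7,8,9,10]=126  [1,3,4,5,6,7,8,9,10]=126  [2,3,4,5,6,7,8,9,10]=84
  first=0(l) contributes 210
  first=2(j) contributes 252
|[w]| = 462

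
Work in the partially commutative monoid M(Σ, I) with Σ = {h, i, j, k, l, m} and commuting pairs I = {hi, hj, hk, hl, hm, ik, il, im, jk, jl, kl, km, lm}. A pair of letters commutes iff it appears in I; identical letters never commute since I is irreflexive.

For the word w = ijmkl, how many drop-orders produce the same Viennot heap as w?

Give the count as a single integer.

20

#0=i has no predecessor
#1=j depends on [0:i]
#2=m depends on [1:j]
#3=k has no predecessor
#4=l has no predecessor
sources: [0:i, 3:k, 4:l]
N(rest) = Σ N(rest − s) over sources s of rest; N(one piece) = 1:
  size 1 → [2]=1  [3]=1  [4]=1
  size 2 → [1,2]=1  [2,3]=2  [2,4]=2  [3,4]=2
  size 3 → [0,1,2]=1  [1,2,3]=3  [1,2,4]=3  [2,3,4]=6
  first=0(i) contributes 12
  first=3(k) contributes 4
  first=4(l) contributes 4
|[w]| = 20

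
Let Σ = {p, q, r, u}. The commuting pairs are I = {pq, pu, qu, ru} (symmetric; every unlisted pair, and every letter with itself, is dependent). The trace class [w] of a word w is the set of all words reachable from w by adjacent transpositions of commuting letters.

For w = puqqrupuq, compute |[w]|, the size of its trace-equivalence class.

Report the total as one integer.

504

drop 0:p onto floor
drop 1:u onto floor
drop 2:q onto floor
drop 3:q onto {2:q}
drop 4:r onto {0:p, 3:q}
drop 5:u onto {1:u}
drop 6:p onto {4:r}
drop 7:u onto {5:u}
drop 8:q onto {4:r}
ground layer = {0:p, 1:u, 2:q}
drop-orders for the pieces not yet dropped (sum over which currently-grounded one goes next):
  1 to go: {6} 1  {7} 1  {8} 1
  2 to go: {5,7} 1  {6,7} 2  {6,8} 2  {7,8} 2
  3 to go: {1,5,7} 1  {4,6,8} 2  {5,6,7} 3  {5,7,8} 3  {6,7,8} 6
  4 to go: {0,4,6,8} 2  {1,5,6,7} 4  {1,5,7,8} 4  {3,4,6,8} 2  {4,6,7,8} 8  {5,6,7,8} 12
  5 to go: {0,3,4,6,8} 4  {0,4,6,7,8} 10  {1,5,6,7,8} 20  {2,3,4,6,8} 2  {3,4,6,7,8} 10  {4,5,6,7,8} 20
  6 to go: {0,2,3,4,6,8} 6  {0,3,4,6,7,8} 24  {0,4,5,6,7,8} 30  {1,4,5,6,7,8} 40  {2,3,4,6,7,8} 12  {3,4,5,6,7,8} 30
  7 to go: {0,1,4,5,6,7,8} 70  {0,2,3,4,6,7,8} 42  {0,3,4,5,6,7,8} 84  {1,3,4,5,6,7,8} 70  {2,3,4,5,6,7,8} 42
  if 0:p drops first: 112 orders
  if 1:u drops first: 168 orders
  if 2:q drops first: 224 orders
heap linearizations: 504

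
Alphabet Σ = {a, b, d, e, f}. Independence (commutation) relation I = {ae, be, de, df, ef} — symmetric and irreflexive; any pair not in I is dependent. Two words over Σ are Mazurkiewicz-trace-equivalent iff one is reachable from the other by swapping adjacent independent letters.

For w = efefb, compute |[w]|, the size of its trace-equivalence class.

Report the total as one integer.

10

piece 0:e — minimal
piece 1:f — minimal
piece 2:e rests on {0:e}
piece 3:f rests on {1:f}
piece 4:b rests on {3:f}
minimal pieces: {0:e, 1:f}
ways to finish when only these pieces remain (= sum over removing one remaining piece with nothing left below it):
  1 left: {2}→1  {4}→1
  2 left: {0,2}→1  {2,4}→2  {3,4}→1
  3 left: {0,2,4}→3  {1,3,4}→1  {2,3,4}→3
  placing 0:e first → 4 extensions
  placing 1:f first → 6 extensions
total linear extensions = 10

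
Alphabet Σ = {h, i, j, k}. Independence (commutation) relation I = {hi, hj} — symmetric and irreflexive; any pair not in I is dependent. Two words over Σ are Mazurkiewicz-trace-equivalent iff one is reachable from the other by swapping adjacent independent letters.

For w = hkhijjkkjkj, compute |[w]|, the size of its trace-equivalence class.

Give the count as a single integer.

4

drop 0:h onto floor
drop 1:k onto {0:h}
drop 2:h onto {1:k}
drop 3:i onto {1:k}
drop 4:j onto {3:i}
drop 5:j onto {4:j}
drop 6:k onto {2:h, 5:j}
drop 7:k onto {6:k}
drop 8:j onto {7:k}
drop 9:k onto {8:j}
drop 10:j onto {9:k}
ground layer = {0:h}
drop-orders for the pieces not yet dropped (sum over which currently-grounded one goes next):
  1 to go: {10} 1
  2 to go: {9,10} 1
  3 to go: {8,9,10} 1
  4 to go: {7,8,9,10} 1
  5 to go: {6,7,8,9,10} 1
  6 to go: {2,6,7,8,9,10} 1  {5,6,7,8,9,10} 1
  7 to go: {2,5,6,7,8,9,10} 2  {4,5,6,7,8,9,10} 1
  8 to go: {2,4,5,6,7,8,9,10} 3  {3,4,5,6,7,8,9,10} 1
  9 to go: {2,3,4,5,6,7,8,9,10} 4
  if 0:h drops first: 4 orders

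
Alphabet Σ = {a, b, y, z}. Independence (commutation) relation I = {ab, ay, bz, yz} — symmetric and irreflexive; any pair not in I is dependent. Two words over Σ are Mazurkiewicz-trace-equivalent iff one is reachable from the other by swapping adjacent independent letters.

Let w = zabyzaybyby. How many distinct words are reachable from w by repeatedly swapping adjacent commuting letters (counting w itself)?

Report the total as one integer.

0(z) covers ∅
1(a) covers 0:z
2(b) covers ∅
3(y) covers 2:b
4(z) covers 1:a
5(a) covers 4:z
6(y) covers 3:y
7(b) covers 6:y
8(y) covers 7:b
9(b) covers 8:y
10(y) covers 9:b
floor of heap: 0:z, 2:b
completions by unplaced set U, small U first (add the entries for U minus each lowest piece of U):
  |U|=1: {5}:1  {10}:1
  |U|=2: {4,5}:1  {5,10}:2  {9,10}:1
  |U|=3: {1,4,5}:1  {4,5,10}:3  {5,9,10}:3  {8,9,10}:1
  |U|=4: {0,1,4,5}:1  {1,4,5,10}:4  {4,5,9,10}:6  {5,8,9,10}:4  {7,8,9,10}:1
  |U|=5: {0,1,4,5,10}:5  {1,4,5,9,10}:10  {4,5,8,9,10}:10  {5,7,8,9,10}:5  {6,7,8,9,10}:1
  |U|=6: {0,1,4,5,9,10}:15  {1,4,5,8,9,10}:20  {3,6,7,8,9,10}:1  {4,5,7,8,9,10}:15  {5,6,7,8,9,10}:6
  |U|=7: {0,1,4,5,8,9,10}:35  {1,4,5,7,8,9,10}:35  {2,3,6,7,8,9,10}:1  {3,5,6,7,8,9,10}:7  {4,5,6,7,8,9,10}:21
  |U|=8: {0,1,4,5,7,8,9,10}:70  {1,4,5,6,7,8,9,10}:56  {2,3,5,6,7,8,9,10}:8  {3,4,5,6,7,8,9,10}:28
  |U|=9: {0,1,4,5,6,7,8,9,10}:126  {1,3,4,5,6,7,8,9,10}:84  {2,3,4,5,6,7,8,9,10}:36
  start at 0(z): 120
  start at 2(b): 210
sum over floor = 330

330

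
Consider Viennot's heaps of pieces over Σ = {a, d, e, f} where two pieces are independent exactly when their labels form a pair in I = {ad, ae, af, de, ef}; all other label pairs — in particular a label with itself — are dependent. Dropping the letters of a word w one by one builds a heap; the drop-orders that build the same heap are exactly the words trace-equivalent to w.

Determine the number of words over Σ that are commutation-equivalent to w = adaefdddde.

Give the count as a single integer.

1260

0(a) covers ∅
1(d) covers ∅
2(a) covers 0:a
3(e) covers ∅
4(f) covers 1:d
5(d) covers 4:f
6(d) covers 5:d
7(d) covers 6:d
8(d) covers 7:d
9(e) covers 3:e
floor of heap: 0:a, 1:d, 3:e
completions by unplaced set U, small U first (add the entries for U minus each lowest piece of U):
  |U|=1: {2}:1  {8}:1  {9}:1
  |U|=2: {0,2}:1  {2,8}:2  {2,9}:2  {3,9}:1  {7,8}:1  {8,9}:2
  |U|=3: {0,2,8}:3  {0,2,9}:3  {2,3,9}:3  {2,7,8}:3  {2,8,9}:6  {3,8,9}:3  {6,7,8}:1  {7,8,9}:3
  |U|=4: {0,2,3,9}:6  {0,2,7,8}:6  {0,2,8,9}:12  {2,3,8,9}:12  {2,6,7,8}:4  {2,7,8,9}:12  {3,7,8,9}:6  {5,6,7,8}:1  {6,7,8,9}:4
  |U|=5: {0,2,3,8,9}:30  {0,2,6,7,8}:10  {0,2,7,8,9}:30  {2,3,7,8,9}:30  {2,5,6,7,8}:5  {2,6,7,8,9}:20  {3,6,7,8,9}:10  {4,5,6,7,8}:1  {5,6,7,8,9}:5
  |U|=6: {0,2,3,7,8,9}:90  {0,2,5,6,7,8}:15  {0,2,6,7,8,9}:60  {1,4,5,6,7,8}:1  {2,3,6,7,8,9}:60  {2,4,5,6,7,8}:6  {2,5,6,7,8,9}:30  {3,5,6,7,8,9}:15  {4,5,6,7,8,9}:6
  |U|=7: {0,2,3,6,7,8,9}:210  {0,2,4,5,6,7,8}:21  {0,2,5,6,7,8,9}:105  {1,2,4,5,6,7,8}:7  {1,4,5,6,7,8,9}:7  {2,3,5,6,7,8,9}:105  {2,4,5,6,7,8,9}:42  {3,4,5,6,7,8,9}:21
  |U|=8: {0,1,2,4,5,6,7,8}:28  {0,2,3,5,6,7,8,9}:420  {0,2,4,5,6,7,8,9}:168  {1,2,4,5,6,7,8,9}:56  {1,3,4,5,6,7,8,9}:28  {2,3,4,5,6,7,8,9}:168
  start at 0(a): 252
  start at 1(d): 756
  start at 3(e): 252
sum over floor = 1260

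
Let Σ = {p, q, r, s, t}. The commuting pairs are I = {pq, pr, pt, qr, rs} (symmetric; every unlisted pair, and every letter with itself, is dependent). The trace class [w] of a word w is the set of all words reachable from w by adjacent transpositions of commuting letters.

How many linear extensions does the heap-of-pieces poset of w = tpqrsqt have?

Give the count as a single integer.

piece 0:t — minimal
piece 1:p — minimal
piece 2:q rests on {0:t}
piece 3:r rests on {0:t}
piece 4:s rests on {1:p, 2:q}
piece 5:q rests on {4:s}
piece 6:t rests on {3:r, 5:q}
minimal pieces: {0:t, 1:p}
ways to finish when only these pieces remain (= sum over removing one remaining piece with nothing left below it):
  1 left: {6}→1
  2 left: {3,6}→1  {5,6}→1
  3 left: {3,5,6}→2  {4,5,6}→1
  4 left: {1,4,5,6}→1  {2,4,5,6}→1  {3,4,5,6}→3
  5 left: {1,2,4,5,6}→2  {1,3,4,5,6}→4  {2,3,4,5,6}→4
  placing 0:t first → 10 extensions
  placing 1:p first → 4 extensions
total linear extensions = 14

14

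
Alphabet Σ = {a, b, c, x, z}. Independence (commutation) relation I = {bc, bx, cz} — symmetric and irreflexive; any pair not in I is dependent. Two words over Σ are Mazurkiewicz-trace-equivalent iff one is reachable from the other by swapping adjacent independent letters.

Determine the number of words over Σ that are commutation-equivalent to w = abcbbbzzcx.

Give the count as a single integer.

28

0(a) covers ∅
1(b) covers 0:a
2(c) covers 0:a
3(b) covers 1:b
4(b) covers 3:b
5(b) covers 4:b
6(z) covers 5:b
7(z) covers 6:z
8(c) covers 2:c
9(x) covers 7:z, 8:c
floor of heap: 0:a
completions by unplaced set U, small U first (add the entries for U minus each lowest piece of U):
  |U|=1: {9}:1
  |U|=2: {7,9}:1  {8,9}:1
  |U|=3: {2,8,9}:1  {6,7,9}:1  {7,8,9}:2
  |U|=4: {2,7,8,9}:3  {5,6,7,9}:1  {6,7,8,9}:3
  |U|=5: {2,6,7,8,9}:6  {4,5,6,7,9}:1  {5,6,7,8,9}:4
  |U|=6: {2,5,6,7,8,9}:10  {3,4,5,6,7,9}:1  {4,5,6,7,8,9}:5
  |U|=7: {1,3,4,5,6,7,9}:1  {2,4,5,6,7,8,9}:15  {3,4,5,6,7,8,9}:6
  |U|=8: {1,3,4,5,6,7,8,9}:7  {2,3,4,5,6,7,8,9}:21
  start at 0(a): 28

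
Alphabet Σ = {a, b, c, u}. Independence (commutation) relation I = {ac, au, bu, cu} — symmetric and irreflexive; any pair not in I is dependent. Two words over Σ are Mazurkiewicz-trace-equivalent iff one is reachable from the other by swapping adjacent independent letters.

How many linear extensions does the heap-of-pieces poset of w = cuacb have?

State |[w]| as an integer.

#0=c has no predecessor
#1=u has no predecessor
#2=a has no predecessor
#3=c depends on [0:c]
#4=b depends on [2:a, 3:c]
sources: [0:c, 1:u, 2:a]
N(rest) = Σ N(rest − s) over sources s of rest; N(one piece) = 1:
  size 1 → [1]=1  [4]=1
  size 2 → [1,4]=2  [2,4]=1  [3,4]=1
  size 3 → [0,3,4]=1  [1,2,4]=3  [1,3,4]=3  [2,3,4]=2
  first=0(c) contributes 8
  first=1(u) contributes 3
  first=2(a) contributes 4
|[w]| = 15

15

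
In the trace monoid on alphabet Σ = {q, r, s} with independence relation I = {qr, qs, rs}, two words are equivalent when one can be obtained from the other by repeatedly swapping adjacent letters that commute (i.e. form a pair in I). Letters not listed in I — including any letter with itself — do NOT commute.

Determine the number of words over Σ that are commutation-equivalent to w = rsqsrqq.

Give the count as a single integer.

drop 0:r onto floor
drop 1:s onto floor
drop 2:q onto floor
drop 3:s onto {1:s}
drop 4:r onto {0:r}
drop 5:q onto {2:q}
drop 6:q onto {5:q}
ground layer = {0:r, 1:s, 2:q}
drop-orders for the pieces not yet dropped (sum over which currently-grounded one goes next):
  1 to go: {3} 1  {4} 1  {6} 1
  2 to go: {0,4} 1  {1,3} 1  {3,4} 2  {3,6} 2  {4,6} 2  {5,6} 1
  3 to go: {0,3,4} 3  {0,4,6} 3  {1,3,4} 3  {1,3,6} 3  {2,5,6} 1  {3,4,6} 6  {3,5,6} 3  {4,5,6} 3
  4 to go: {0,1,3,4} 6  {0,3,4,6} 12  {0,4,5,6} 6  {1,3,4,6} 12  {1,3,5,6} 6  {2,3,5,6} 4  {2,4,5,6} 4  {3,4,5,6} 12
  5 to go: {0,1,3,4,6} 30  {0,2,4,5,6} 10  {0,3,4,5,6} 30  {1,2,3,5,6} 10  {1,3,4,5,6} 30  {2,3,4,5,6} 20
  if 0:r drops first: 60 orders
  if 1:s drops first: 60 orders
  if 2:q drops first: 90 orders
heap linearizations: 210

210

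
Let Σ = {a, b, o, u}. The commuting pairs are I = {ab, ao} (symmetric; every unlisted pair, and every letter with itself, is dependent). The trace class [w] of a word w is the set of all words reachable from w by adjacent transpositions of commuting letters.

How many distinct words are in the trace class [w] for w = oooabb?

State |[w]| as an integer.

#0=o has no predecessor
#1=o depends on [0:o]
#2=o depends on [1:o]
#3=a has no predecessor
#4=b depends on [2:o]
#5=b depends on [4:b]
sources: [0:o, 3:a]
N(rest) = Σ N(rest − s) over sources s of rest; N(one piece) = 1:
  size 1 → [3]=1  [5]=1
  size 2 → [3,5]=2  [4,5]=1
  size 3 → [2,4,5]=1  [3,4,5]=3
  size 4 → [1,2,4,5]=1  [2,3,4,5]=4
  first=0(o) contributes 5
  first=3(a) contributes 1
|[w]| = 6

6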